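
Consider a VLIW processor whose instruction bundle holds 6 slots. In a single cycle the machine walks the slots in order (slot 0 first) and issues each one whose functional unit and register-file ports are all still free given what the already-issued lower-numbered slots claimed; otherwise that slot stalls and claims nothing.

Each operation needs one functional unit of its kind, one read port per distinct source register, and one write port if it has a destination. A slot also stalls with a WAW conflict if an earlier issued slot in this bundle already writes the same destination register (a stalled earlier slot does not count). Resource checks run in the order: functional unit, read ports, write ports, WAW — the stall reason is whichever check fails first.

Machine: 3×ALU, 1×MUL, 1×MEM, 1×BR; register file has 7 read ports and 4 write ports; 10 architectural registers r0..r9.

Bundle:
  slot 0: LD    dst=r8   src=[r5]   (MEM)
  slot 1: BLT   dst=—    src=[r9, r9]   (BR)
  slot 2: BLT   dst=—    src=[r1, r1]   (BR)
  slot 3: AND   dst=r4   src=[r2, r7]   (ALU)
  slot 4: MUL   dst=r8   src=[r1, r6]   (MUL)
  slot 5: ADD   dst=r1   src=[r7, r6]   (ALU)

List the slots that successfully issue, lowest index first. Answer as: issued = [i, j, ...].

issued = [0, 1, 3, 5]

#0 MEM src=r5 dispatched  <A:3 Mu:1 Ld:0 B:1 rd:6 wr:3>
#1 BR src=r9,r9 dispatched  <A:3 Mu:1 Ld:0 B:0 rd:5 wr:3>
#2 BR src=r1,r1 held:FU  <A:3 Mu:1 Ld:0 B:0 rd:5 wr:3>
#3 ALU src=r2,r7 dispatched  <A:2 Mu:1 Ld:0 B:0 rd:3 wr:2>
#4 MUL src=r1,r6 held:WAW  <A:2 Mu:1 Ld:0 B:0 rd:3 wr:2>
#5 ALU src=r7,r6 dispatched  <A:1 Mu:1 Ld:0 B:0 rd:1 wr:1>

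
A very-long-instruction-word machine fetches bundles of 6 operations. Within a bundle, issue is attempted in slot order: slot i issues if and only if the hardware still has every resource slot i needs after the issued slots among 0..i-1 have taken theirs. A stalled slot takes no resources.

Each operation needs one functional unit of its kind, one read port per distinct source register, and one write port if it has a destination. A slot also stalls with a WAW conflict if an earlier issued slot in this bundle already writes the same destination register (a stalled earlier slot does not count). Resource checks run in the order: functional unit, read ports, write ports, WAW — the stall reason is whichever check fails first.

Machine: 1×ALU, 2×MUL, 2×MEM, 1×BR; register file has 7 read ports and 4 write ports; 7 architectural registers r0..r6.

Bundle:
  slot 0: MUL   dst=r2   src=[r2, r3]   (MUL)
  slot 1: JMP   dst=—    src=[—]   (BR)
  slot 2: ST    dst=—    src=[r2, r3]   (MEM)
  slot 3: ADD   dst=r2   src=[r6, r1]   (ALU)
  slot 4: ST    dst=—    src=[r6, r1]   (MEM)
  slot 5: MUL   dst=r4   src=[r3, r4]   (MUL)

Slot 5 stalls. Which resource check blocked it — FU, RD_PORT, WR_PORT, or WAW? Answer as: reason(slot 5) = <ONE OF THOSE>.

slot 0 (MUL): ISSUE — free A1,Mu1,Ld2,B1 rp5 wp3
slot 1 (BR): ISSUE — free A1,Mu1,Ld2,B0 rp5 wp3
slot 2 (MEM): ISSUE — free A1,Mu1,Ld1,B0 rp3 wp3
slot 3 (ALU): stall WAW — free A1,Mu1,Ld1,B0 rp3 wp3
slot 4 (MEM): ISSUE — free A1,Mu1,Ld0,B0 rp1 wp3
slot 5 (MUL): stall RD_PORT — free A1,Mu1,Ld0,B0 rp1 wp3

reason(slot 5) = RD_PORT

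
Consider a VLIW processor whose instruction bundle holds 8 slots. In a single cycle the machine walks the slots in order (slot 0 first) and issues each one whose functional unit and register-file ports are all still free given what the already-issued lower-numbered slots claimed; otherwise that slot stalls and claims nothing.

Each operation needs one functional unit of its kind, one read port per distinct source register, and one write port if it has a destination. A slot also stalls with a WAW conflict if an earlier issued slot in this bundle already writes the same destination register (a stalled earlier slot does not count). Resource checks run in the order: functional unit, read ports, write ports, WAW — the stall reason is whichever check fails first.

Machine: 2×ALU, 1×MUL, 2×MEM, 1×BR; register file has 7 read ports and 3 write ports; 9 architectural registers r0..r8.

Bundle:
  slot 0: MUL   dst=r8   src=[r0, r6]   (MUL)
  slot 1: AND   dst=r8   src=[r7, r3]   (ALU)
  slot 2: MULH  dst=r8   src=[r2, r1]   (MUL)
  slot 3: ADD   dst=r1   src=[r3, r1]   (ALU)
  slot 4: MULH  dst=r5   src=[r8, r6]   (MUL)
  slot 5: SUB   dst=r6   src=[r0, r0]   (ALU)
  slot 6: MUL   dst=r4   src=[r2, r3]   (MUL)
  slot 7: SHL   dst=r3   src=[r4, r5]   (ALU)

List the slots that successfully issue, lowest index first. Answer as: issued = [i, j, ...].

issued = [0, 3, 5]

[0] MUL needs rd=2 wr=1: ok; after: ALU=2 MUL=0 MEM=2 BR=1, R=5, W=2
[1] ALU needs rd=2 wr=1: WAW; after: ALU=2 MUL=0 MEM=2 BR=1, R=5, W=2
[2] MUL needs rd=2 wr=1: FU; after: ALU=2 MUL=0 MEM=2 BR=1, R=5, W=2
[3] ALU needs rd=2 wr=1: ok; after: ALU=1 MUL=0 MEM=2 BR=1, R=3, W=1
[4] MUL needs rd=2 wr=1: FU; after: ALU=1 MUL=0 MEM=2 BR=1, R=3, W=1
[5] ALU needs rd=1 wr=1: ok; after: ALU=0 MUL=0 MEM=2 BR=1, R=2, W=0
[6] MUL needs rd=2 wr=1: FU; after: ALU=0 MUL=0 MEM=2 BR=1, R=2, W=0
[7] ALU needs rd=2 wr=1: FU; after: ALU=0 MUL=0 MEM=2 BR=1, R=2, W=0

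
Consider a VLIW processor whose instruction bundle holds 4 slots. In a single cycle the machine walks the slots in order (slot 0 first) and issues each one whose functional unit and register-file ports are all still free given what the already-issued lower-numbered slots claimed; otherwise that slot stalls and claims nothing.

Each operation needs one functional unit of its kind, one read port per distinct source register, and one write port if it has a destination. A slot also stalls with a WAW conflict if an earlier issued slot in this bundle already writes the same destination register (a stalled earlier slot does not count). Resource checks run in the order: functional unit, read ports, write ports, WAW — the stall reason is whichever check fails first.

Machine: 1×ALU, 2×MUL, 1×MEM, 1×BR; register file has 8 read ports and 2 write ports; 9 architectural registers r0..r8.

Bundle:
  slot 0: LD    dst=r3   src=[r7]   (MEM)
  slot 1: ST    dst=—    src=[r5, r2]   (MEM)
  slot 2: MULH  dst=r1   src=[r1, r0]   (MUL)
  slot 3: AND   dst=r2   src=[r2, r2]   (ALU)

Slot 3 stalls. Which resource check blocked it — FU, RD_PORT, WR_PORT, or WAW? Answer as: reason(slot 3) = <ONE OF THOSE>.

slot 0 (MEM): ISSUE — free A1,Mu2,Ld0,B1 rp7 wp1
slot 1 (MEM): stall FU — free A1,Mu2,Ld0,B1 rp7 wp1
slot 2 (MUL): ISSUE — free A1,Mu1,Ld0,B1 rp5 wp0
slot 3 (ALU): stall WR_PORT — free A1,Mu1,Ld0,B1 rp5 wp0

reason(slot 3) = WR_PORT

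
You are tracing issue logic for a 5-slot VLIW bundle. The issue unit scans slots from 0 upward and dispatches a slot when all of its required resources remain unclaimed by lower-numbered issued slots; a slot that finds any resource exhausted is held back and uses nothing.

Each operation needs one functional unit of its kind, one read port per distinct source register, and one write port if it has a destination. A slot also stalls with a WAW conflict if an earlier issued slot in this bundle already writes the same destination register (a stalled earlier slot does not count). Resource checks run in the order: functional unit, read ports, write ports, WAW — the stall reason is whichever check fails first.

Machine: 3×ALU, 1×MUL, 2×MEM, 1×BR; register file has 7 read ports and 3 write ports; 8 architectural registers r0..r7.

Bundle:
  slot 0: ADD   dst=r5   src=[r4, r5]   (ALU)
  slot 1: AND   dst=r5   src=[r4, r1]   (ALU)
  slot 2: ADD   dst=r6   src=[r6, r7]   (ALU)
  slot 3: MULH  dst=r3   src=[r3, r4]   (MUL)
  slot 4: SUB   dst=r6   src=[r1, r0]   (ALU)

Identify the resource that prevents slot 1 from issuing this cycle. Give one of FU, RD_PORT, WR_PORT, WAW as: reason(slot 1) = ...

reason(slot 1) = WAW

#0 ALU src=r4,r5 dispatched  <A:2 Mu:1 Ld:2 B:1 rd:5 wr:2>
#1 ALU src=r4,r1 held:WAW  <A:2 Mu:1 Ld:2 B:1 rd:5 wr:2>
#2 ALU src=r6,r7 dispatched  <A:1 Mu:1 Ld:2 B:1 rd:3 wr:1>
#3 MUL src=r3,r4 dispatched  <A:1 Mu:0 Ld:2 B:1 rd:1 wr:0>
#4 ALU src=r1,r0 held:RD_PORT  <A:1 Mu:0 Ld:2 B:1 rd:1 wr:0>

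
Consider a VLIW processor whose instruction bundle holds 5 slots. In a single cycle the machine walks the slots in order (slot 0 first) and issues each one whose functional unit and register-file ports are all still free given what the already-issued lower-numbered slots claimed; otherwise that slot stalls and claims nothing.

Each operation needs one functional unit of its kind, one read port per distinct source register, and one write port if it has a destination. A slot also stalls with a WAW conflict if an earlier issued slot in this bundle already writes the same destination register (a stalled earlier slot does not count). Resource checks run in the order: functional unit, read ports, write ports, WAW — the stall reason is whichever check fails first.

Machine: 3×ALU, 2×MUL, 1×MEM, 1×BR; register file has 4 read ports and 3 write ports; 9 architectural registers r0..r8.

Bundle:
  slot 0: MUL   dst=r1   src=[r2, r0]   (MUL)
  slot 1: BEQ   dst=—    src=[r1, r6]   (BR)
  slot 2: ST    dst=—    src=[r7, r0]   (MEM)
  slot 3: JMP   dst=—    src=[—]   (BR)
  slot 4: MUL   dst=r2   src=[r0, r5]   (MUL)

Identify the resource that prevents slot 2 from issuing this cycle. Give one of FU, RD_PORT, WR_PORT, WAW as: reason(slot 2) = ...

reason(slot 2) = RD_PORT

(0) want 1×MUL +2rd +1wr — yes → AL3|MU1|ME1|BR1|rd2|wr2
(1) want 1×BR +2rd +0wr — yes → AL3|MU1|ME1|BR0|rd0|wr2
(2) want 1×MEM +2rd +0wr — RD_PORT → AL3|MU1|ME1|BR0|rd0|wr2
(3) want 1×BR +0rd +0wr — FU → AL3|MU1|ME1|BR0|rd0|wr2
(4) want 1×MUL +2rd +1wr — RD_PORT → AL3|MU1|ME1|BR0|rd0|wr2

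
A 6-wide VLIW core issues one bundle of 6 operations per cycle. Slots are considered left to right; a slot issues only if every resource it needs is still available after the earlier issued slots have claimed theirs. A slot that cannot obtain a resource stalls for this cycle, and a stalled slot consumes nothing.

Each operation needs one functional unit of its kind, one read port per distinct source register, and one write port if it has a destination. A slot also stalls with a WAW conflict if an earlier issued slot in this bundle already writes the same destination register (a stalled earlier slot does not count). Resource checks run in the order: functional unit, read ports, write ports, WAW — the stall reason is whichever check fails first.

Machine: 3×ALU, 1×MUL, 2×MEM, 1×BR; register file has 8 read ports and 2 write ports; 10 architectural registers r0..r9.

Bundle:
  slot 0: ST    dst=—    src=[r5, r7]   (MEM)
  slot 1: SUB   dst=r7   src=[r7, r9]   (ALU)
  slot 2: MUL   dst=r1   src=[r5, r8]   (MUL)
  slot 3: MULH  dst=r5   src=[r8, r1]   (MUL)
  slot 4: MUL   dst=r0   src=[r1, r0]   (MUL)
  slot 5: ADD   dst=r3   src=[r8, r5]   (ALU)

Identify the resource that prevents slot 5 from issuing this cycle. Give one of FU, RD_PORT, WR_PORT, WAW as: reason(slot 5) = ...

#0 MEM src=r5,r7 dispatched  <A:3 Mu:1 Ld:1 B:1 rd:6 wr:2>
#1 ALU src=r7,r9 dispatched  <A:2 Mu:1 Ld:1 B:1 rd:4 wr:1>
#2 MUL src=r5,r8 dispatched  <A:2 Mu:0 Ld:1 B:1 rd:2 wr:0>
#3 MUL src=r8,r1 held:FU  <A:2 Mu:0 Ld:1 B:1 rd:2 wr:0>
#4 MUL src=r1,r0 held:FU  <A:2 Mu:0 Ld:1 B:1 rd:2 wr:0>
#5 ALU src=r8,r5 held:WR_PORT  <A:2 Mu:0 Ld:1 B:1 rd:2 wr:0>

reason(slot 5) = WR_PORT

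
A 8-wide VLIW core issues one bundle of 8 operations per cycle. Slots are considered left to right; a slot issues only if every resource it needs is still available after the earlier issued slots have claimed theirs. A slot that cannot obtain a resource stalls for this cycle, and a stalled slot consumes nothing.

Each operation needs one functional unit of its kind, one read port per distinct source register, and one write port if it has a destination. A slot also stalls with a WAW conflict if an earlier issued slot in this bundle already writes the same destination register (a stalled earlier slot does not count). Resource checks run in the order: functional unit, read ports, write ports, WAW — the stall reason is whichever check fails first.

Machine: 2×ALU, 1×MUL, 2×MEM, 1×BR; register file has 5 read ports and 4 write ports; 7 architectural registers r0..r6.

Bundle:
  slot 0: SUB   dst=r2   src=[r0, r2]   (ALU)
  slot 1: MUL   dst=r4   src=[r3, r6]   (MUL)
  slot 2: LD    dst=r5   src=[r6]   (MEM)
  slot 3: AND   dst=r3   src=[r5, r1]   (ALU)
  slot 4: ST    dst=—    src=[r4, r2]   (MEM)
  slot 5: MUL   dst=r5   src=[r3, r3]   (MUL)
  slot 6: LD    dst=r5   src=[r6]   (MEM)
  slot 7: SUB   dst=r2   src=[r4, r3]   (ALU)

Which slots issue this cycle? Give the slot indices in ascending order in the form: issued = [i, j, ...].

issued = [0, 1, 2]

  0. ALU→r2 ⇒ go  {1A/1Mu/2Ld/1B | 3r 3w}
  1. MUL→r4 ⇒ go  {1A/0Mu/2Ld/1B | 1r 2w}
  2. MEM→r5 ⇒ go  {1A/0Mu/1Ld/1B | 0r 1w}
  3. ALU→r3 ⇒ no(RD_PORT)  {1A/0Mu/1Ld/1B | 0r 1w}
  4. MEM ⇒ no(RD_PORT)  {1A/0Mu/1Ld/1B | 0r 1w}
  5. MUL→r5 ⇒ no(FU)  {1A/0Mu/1Ld/1B | 0r 1w}
  6. MEM→r5 ⇒ no(RD_PORT)  {1A/0Mu/1Ld/1B | 0r 1w}
  7. ALU→r2 ⇒ no(RD_PORT)  {1A/0Mu/1Ld/1B | 0r 1w}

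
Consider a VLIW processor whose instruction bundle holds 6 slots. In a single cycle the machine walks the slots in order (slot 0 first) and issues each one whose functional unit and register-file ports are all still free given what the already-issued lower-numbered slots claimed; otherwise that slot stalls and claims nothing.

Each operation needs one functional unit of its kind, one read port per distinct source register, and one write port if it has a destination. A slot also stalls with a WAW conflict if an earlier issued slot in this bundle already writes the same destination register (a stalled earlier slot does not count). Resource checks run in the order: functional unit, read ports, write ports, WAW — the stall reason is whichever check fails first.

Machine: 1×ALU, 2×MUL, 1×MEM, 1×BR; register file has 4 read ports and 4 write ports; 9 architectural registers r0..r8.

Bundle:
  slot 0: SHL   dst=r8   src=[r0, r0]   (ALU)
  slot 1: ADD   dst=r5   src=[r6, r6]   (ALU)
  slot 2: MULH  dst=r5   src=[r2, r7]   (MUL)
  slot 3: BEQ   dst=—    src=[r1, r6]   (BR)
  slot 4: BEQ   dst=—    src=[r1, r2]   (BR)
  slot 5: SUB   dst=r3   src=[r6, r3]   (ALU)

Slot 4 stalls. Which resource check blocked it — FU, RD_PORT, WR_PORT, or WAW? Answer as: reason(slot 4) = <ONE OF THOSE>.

(0) want 1×ALU +1rd +1wr — yes → AL0|MU2|ME1|BR1|rd3|wr3
(1) want 1×ALU +1rd +1wr — FU → AL0|MU2|ME1|BR1|rd3|wr3
(2) want 1×MUL +2rd +1wr — yes → AL0|MU1|ME1|BR1|rd1|wr2
(3) want 1×BR +2rd +0wr — RD_PORT → AL0|MU1|ME1|BR1|rd1|wr2
(4) want 1×BR +2rd +0wr — RD_PORT → AL0|MU1|ME1|BR1|rd1|wr2
(5) want 1×ALU +2rd +1wr — FU → AL0|MU1|ME1|BR1|rd1|wr2

reason(slot 4) = RD_PORT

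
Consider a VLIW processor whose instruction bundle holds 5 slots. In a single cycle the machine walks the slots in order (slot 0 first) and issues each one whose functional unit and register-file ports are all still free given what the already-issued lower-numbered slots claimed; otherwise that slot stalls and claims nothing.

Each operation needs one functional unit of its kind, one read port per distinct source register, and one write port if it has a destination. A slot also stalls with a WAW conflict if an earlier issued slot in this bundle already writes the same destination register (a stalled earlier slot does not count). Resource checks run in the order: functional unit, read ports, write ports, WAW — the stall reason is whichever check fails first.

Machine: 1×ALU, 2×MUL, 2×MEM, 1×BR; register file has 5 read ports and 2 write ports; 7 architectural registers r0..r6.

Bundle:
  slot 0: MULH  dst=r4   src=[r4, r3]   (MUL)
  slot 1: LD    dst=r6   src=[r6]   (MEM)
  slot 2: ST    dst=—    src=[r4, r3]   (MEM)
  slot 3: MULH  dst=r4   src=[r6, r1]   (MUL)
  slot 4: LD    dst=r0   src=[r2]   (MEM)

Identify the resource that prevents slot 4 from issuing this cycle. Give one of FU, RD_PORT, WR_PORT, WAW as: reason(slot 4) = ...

#0 MUL src=r4,r3 dispatched  <A:1 Mu:1 Ld:2 B:1 rd:3 wr:1>
#1 MEM src=r6 dispatched  <A:1 Mu:1 Ld:1 B:1 rd:2 wr:0>
#2 MEM src=r4,r3 dispatched  <A:1 Mu:1 Ld:0 B:1 rd:0 wr:0>
#3 MUL src=r6,r1 held:RD_PORT  <A:1 Mu:1 Ld:0 B:1 rd:0 wr:0>
#4 MEM src=r2 held:FU  <A:1 Mu:1 Ld:0 B:1 rd:0 wr:0>

reason(slot 4) = FU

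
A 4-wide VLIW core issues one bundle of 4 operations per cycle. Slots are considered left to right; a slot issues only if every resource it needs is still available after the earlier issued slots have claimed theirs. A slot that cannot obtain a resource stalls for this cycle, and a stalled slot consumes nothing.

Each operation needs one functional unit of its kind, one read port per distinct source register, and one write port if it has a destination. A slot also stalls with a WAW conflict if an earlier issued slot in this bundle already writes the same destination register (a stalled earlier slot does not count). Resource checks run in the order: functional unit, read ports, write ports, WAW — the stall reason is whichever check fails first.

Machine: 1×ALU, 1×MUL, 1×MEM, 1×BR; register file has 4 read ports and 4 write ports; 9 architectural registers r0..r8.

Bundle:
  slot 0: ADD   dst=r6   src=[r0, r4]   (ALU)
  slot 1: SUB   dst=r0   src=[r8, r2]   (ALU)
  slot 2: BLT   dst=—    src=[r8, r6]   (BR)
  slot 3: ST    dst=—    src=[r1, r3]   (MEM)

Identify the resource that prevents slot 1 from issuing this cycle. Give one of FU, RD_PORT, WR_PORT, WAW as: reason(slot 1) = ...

[0] ALU needs rd=2 wr=1: ok; after: ALU=0 MUL=1 MEM=1 BR=1, R=2, W=3
[1] ALU needs rd=2 wr=1: FU; after: ALU=0 MUL=1 MEM=1 BR=1, R=2, W=3
[2] BR needs rd=2 wr=0: ok; after: ALU=0 MUL=1 MEM=1 BR=0, R=0, W=3
[3] MEM needs rd=2 wr=0: RD_PORT; after: ALU=0 MUL=1 MEM=1 BR=0, R=0, W=3

reason(slot 1) = FU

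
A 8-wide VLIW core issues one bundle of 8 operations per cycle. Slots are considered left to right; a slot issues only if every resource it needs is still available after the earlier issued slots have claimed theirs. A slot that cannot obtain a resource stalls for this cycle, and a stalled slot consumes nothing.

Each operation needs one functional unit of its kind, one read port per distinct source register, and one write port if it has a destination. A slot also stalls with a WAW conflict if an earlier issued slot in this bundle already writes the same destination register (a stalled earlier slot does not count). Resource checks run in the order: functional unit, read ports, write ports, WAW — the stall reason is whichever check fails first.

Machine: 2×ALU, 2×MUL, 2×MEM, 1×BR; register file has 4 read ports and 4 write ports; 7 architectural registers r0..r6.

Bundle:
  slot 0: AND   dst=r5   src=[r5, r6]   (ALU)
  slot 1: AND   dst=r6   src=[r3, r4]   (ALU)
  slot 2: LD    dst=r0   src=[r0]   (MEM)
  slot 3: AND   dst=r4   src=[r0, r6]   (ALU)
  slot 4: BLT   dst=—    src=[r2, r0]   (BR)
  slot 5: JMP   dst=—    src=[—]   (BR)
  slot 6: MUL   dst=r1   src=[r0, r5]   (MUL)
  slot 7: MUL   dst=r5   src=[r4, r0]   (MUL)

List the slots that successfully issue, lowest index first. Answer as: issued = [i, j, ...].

issued = [0, 1, 5]

  0. ALU→r5 ⇒ go  {1A/2Mu/2Ld/1B | 2r 3w}
  1. ALU→r6 ⇒ go  {0A/2Mu/2Ld/1B | 0r 2w}
  2. MEM→r0 ⇒ no(RD_PORT)  {0A/2Mu/2Ld/1B | 0r 2w}
  3. ALU→r4 ⇒ no(FU)  {0A/2Mu/2Ld/1B | 0r 2w}
  4. BR ⇒ no(RD_PORT)  {0A/2Mu/2Ld/1B | 0r 2w}
  5. BR ⇒ go  {0A/2Mu/2Ld/0B | 0r 2w}
  6. MUL→r1 ⇒ no(RD_PORT)  {0A/2Mu/2Ld/0B | 0r 2w}
  7. MUL→r5 ⇒ no(RD_PORT)  {0A/2Mu/2Ld/0B | 0r 2w}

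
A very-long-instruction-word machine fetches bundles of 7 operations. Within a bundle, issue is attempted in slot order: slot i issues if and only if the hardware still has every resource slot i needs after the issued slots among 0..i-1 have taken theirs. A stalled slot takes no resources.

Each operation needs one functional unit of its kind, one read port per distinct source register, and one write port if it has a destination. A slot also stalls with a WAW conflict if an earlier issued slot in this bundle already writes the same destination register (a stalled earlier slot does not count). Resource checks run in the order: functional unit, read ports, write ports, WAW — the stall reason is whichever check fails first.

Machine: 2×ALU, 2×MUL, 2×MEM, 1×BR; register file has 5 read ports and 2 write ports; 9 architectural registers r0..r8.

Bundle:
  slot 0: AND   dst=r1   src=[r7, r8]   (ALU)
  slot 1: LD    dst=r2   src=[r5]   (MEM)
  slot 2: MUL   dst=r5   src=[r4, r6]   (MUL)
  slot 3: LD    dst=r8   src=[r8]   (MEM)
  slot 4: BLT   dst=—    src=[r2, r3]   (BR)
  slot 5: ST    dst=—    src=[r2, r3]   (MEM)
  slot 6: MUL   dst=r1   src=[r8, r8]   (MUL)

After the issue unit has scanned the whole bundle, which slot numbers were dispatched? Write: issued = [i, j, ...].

issued = [0, 1, 4]

(0) want 1×ALU +2rd +1wr — yes → AL1|MU2|ME2|BR1|rd3|wr1
(1) want 1×MEM +1rd +1wr — yes → AL1|MU2|ME1|BR1|rd2|wr0
(2) want 1×MUL +2rd +1wr — WR_PORT → AL1|MU2|ME1|BR1|rd2|wr0
(3) want 1×MEM +1rd +1wr — WR_PORT → AL1|MU2|ME1|BR1|rd2|wr0
(4) want 1×BR +2rd +0wr — yes → AL1|MU2|ME1|BR0|rd0|wr0
(5) want 1×MEM +2rd +0wr — RD_PORT → AL1|MU2|ME1|BR0|rd0|wr0
(6) want 1×MUL +1rd +1wr — RD_PORT → AL1|MU2|ME1|BR0|rd0|wr0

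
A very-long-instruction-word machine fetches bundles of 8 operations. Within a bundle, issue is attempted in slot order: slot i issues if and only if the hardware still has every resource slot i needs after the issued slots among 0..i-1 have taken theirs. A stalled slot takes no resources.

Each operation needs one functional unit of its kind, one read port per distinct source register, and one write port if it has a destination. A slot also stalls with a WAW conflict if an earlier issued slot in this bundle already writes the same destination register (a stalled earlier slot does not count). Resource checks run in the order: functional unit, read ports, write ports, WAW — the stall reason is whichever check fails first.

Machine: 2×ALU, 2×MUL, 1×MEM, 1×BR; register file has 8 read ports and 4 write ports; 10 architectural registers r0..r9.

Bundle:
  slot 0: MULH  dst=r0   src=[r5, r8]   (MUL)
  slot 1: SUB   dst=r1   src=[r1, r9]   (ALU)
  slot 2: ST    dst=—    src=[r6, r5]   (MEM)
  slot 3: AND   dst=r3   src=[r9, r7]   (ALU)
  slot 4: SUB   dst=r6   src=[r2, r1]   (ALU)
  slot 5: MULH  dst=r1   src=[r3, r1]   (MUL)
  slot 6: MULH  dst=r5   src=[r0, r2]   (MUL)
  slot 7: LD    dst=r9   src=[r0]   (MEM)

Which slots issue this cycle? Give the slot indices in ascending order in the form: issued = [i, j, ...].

issued = [0, 1, 2, 3]

[0] MUL needs rd=2 wr=1: ok; after: ALU=2 MUL=1 MEM=1 BR=1, R=6, W=3
[1] ALU needs rd=2 wr=1: ok; after: ALU=1 MUL=1 MEM=1 BR=1, R=4, W=2
[2] MEM needs rd=2 wr=0: ok; after: ALU=1 MUL=1 MEM=0 BR=1, R=2, W=2
[3] ALU needs rd=2 wr=1: ok; after: ALU=0 MUL=1 MEM=0 BR=1, R=0, W=1
[4] ALU needs rd=2 wr=1: FU; after: ALU=0 MUL=1 MEM=0 BR=1, R=0, W=1
[5] MUL needs rd=2 wr=1: RD_PORT; after: ALU=0 MUL=1 MEM=0 BR=1, R=0, W=1
[6] MUL needs rd=2 wr=1: RD_PORT; after: ALU=0 MUL=1 MEM=0 BR=1, R=0, W=1
[7] MEM needs rd=1 wr=1: FU; after: ALU=0 MUL=1 MEM=0 BR=1, R=0, W=1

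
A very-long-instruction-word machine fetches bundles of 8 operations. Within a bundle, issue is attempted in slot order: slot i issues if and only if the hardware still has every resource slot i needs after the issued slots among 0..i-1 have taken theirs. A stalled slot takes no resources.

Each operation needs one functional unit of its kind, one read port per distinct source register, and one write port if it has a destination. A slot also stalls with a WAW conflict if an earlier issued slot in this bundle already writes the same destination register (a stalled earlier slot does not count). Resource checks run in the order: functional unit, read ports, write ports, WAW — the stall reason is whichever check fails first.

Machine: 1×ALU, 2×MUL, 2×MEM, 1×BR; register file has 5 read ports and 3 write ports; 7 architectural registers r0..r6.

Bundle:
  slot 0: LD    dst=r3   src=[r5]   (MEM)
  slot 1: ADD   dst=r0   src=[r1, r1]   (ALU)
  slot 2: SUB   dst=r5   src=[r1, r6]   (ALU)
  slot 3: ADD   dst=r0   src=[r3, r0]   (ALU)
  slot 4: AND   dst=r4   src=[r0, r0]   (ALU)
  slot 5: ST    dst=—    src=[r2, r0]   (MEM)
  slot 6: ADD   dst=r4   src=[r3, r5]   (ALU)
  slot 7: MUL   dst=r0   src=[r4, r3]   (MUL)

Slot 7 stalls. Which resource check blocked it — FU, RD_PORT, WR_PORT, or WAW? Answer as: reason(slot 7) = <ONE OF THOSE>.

slot 0 (MEM): ISSUE — free A1,Mu2,Ld1,B1 rp4 wp2
slot 1 (ALU): ISSUE — free A0,Mu2,Ld1,B1 rp3 wp1
slot 2 (ALU): stall FU — free A0,Mu2,Ld1,B1 rp3 wp1
slot 3 (ALU): stall FU — free A0,Mu2,Ld1,B1 rp3 wp1
slot 4 (ALU): stall FU — free A0,Mu2,Ld1,B1 rp3 wp1
slot 5 (MEM): ISSUE — free A0,Mu2,Ld0,B1 rp1 wp1
slot 6 (ALU): stall FU — free A0,Mu2,Ld0,B1 rp1 wp1
slot 7 (MUL): stall RD_PORT — free A0,Mu2,Ld0,B1 rp1 wp1

reason(slot 7) = RD_PORT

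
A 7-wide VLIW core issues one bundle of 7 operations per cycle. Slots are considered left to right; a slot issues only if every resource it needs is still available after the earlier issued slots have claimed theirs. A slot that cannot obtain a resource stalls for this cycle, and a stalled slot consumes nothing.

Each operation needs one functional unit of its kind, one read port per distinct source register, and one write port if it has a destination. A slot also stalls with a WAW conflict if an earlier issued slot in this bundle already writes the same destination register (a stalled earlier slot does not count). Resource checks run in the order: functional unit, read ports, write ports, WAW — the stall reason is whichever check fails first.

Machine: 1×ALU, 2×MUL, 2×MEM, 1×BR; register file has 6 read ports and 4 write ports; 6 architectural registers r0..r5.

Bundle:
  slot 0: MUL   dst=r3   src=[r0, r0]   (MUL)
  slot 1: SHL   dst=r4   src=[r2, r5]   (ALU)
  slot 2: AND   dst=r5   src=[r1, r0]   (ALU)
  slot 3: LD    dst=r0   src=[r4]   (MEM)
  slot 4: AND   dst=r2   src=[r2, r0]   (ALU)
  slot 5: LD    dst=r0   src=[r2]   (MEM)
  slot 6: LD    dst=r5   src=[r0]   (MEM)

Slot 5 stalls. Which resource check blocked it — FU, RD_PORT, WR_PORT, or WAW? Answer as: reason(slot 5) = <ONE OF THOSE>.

(0) want 1×MUL +1rd +1wr — yes → AL1|MU1|ME2|BR1|rd5|wr3
(1) want 1×ALU +2rd +1wr — yes → AL0|MU1|ME2|BR1|rd3|wr2
(2) want 1×ALU +2rd +1wr — FU → AL0|MU1|ME2|BR1|rd3|wr2
(3) want 1×MEM +1rd +1wr — yes → AL0|MU1|ME1|BR1|rd2|wr1
(4) want 1×ALU +2rd +1wr — FU → AL0|MU1|ME1|BR1|rd2|wr1
(5) want 1×MEM +1rd +1wr — WAW → AL0|MU1|ME1|BR1|rd2|wr1
(6) want 1×MEM +1rd +1wr — yes → AL0|MU1|ME0|BR1|rd1|wr0

reason(slot 5) = WAW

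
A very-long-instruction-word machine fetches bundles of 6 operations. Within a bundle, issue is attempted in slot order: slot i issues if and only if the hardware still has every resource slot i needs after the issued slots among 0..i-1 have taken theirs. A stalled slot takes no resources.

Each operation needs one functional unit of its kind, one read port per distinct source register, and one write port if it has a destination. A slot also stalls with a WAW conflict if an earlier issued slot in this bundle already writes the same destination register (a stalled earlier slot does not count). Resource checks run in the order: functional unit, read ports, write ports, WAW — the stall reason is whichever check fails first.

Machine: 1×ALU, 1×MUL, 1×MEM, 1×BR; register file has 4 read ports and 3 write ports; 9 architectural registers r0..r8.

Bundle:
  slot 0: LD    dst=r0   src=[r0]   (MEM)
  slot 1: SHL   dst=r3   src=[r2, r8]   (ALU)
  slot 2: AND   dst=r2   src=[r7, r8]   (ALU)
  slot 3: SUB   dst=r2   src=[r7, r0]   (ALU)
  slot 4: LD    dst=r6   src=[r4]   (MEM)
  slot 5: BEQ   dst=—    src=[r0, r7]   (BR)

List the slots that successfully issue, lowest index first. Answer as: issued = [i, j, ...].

issued = [0, 1]

slot 0 (MEM): ISSUE — free A1,Mu1,Ld0,B1 rp3 wp2
slot 1 (ALU): ISSUE — free A0,Mu1,Ld0,B1 rp1 wp1
slot 2 (ALU): stall FU — free A0,Mu1,Ld0,B1 rp1 wp1
slot 3 (ALU): stall FU — free A0,Mu1,Ld0,B1 rp1 wp1
slot 4 (MEM): stall FU — free A0,Mu1,Ld0,B1 rp1 wp1
slot 5 (BR): stall RD_PORT — free A0,Mu1,Ld0,B1 rp1 wp1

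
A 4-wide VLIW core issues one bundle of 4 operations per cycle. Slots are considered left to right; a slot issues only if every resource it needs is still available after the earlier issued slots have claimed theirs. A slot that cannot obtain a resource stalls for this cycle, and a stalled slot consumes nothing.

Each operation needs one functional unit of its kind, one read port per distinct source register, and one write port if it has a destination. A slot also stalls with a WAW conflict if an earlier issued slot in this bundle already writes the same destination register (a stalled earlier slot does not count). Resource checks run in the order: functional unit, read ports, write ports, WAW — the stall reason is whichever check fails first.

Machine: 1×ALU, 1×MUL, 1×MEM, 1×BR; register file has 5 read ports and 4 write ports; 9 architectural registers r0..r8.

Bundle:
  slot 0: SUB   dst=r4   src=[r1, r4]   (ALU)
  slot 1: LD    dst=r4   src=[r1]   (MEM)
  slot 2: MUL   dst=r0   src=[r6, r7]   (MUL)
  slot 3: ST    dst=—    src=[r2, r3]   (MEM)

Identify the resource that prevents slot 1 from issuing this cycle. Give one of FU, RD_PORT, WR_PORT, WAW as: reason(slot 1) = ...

  0. ALU→r4 ⇒ go  {0A/1Mu/1Ld/1B | 3r 3w}
  1. MEM→r4 ⇒ no(WAW)  {0A/1Mu/1Ld/1B | 3r 3w}
  2. MUL→r0 ⇒ go  {0A/0Mu/1Ld/1B | 1r 2w}
  3. MEM ⇒ no(RD_PORT)  {0A/0Mu/1Ld/1B | 1r 2w}

reason(slot 1) = WAW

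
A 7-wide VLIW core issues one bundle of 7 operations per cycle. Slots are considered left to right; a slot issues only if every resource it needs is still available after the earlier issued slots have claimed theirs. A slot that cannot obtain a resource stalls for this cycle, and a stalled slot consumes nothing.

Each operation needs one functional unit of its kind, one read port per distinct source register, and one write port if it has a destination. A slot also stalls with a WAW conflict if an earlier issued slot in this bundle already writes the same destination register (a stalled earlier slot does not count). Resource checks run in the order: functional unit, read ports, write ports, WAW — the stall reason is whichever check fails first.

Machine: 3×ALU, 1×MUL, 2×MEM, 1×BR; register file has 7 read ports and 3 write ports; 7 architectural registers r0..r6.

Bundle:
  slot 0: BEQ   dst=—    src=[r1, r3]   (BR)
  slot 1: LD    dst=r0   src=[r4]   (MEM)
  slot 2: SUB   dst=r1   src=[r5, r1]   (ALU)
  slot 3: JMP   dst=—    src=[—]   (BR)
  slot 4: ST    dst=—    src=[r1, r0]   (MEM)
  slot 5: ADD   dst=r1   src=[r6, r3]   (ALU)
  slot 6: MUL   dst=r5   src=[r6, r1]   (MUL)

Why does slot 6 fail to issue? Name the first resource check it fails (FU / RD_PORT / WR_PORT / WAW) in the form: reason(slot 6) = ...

(0) want 1×BR +2rd +0wr — yes → AL3|MU1|ME2|BR0|rd5|wr3
(1) want 1×MEM +1rd +1wr — yes → AL3|MU1|ME1|BR0|rd4|wr2
(2) want 1×ALU +2rd +1wr — yes → AL2|MU1|ME1|BR0|rd2|wr1
(3) want 1×BR +0rd +0wr — FU → AL2|MU1|ME1|BR0|rd2|wr1
(4) want 1×MEM +2rd +0wr — yes → AL2|MU1|ME0|BR0|rd0|wr1
(5) want 1×ALU +2rd +1wr — RD_PORT → AL2|MU1|ME0|BR0|rd0|wr1
(6) want 1×MUL +2rd +1wr — RD_PORT → AL2|MU1|ME0|BR0|rd0|wr1

reason(slot 6) = RD_PORT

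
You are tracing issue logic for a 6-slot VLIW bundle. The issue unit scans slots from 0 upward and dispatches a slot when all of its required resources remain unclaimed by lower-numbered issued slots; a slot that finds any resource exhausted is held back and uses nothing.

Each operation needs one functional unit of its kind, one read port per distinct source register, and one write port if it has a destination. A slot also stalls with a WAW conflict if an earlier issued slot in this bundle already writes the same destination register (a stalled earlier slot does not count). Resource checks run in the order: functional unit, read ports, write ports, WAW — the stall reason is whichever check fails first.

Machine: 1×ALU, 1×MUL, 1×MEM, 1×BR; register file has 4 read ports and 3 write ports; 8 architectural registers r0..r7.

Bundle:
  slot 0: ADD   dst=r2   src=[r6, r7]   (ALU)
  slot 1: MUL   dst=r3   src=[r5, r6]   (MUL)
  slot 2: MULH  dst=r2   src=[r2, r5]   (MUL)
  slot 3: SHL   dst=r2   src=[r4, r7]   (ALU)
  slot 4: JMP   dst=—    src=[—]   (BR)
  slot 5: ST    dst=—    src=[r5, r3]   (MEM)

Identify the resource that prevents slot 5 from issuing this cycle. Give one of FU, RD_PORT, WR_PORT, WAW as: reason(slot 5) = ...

reason(slot 5) = RD_PORT

  0. ALU→r2 ⇒ go  {0A/1Mu/1Ld/1B | 2r 2w}
  1. MUL→r3 ⇒ go  {0A/0Mu/1Ld/1B | 0r 1w}
  2. MUL→r2 ⇒ no(FU)  {0A/0Mu/1Ld/1B | 0r 1w}
  3. ALU→r2 ⇒ no(FU)  {0A/0Mu/1Ld/1B | 0r 1w}
  4. BR ⇒ go  {0A/0Mu/1Ld/0B | 0r 1w}
  5. MEM ⇒ no(RD_PORT)  {0A/0Mu/1Ld/0B | 0r 1w}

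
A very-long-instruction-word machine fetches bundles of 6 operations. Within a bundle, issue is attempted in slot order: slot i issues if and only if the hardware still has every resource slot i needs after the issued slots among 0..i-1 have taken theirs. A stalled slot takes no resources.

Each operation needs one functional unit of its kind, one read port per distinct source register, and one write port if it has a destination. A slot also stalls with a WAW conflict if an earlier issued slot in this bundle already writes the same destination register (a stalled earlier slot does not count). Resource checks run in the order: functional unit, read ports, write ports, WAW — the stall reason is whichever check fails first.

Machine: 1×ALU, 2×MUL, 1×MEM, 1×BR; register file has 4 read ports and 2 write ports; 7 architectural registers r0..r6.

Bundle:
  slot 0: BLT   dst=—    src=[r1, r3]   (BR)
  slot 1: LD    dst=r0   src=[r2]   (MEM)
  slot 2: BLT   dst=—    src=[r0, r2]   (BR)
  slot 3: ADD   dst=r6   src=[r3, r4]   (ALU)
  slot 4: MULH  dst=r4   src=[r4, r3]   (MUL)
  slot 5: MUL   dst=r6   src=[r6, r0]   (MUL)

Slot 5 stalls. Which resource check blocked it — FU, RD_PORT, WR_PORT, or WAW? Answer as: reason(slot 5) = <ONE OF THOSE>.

reason(slot 5) = RD_PORT

(0) want 1×BR +2rd +0wr — yes → AL1|MU2|ME1|BR0|rd2|wr2
(1) want 1×MEM +1rd +1wr — yes → AL1|MU2|ME0|BR0|rd1|wr1
(2) want 1×BR +2rd +0wr — FU → AL1|MU2|ME0|BR0|rd1|wr1
(3) want 1×ALU +2rd +1wr — RD_PORT → AL1|MU2|ME0|BR0|rd1|wr1
(4) want 1×MUL +2rd +1wr — RD_PORT → AL1|MU2|ME0|BR0|rd1|wr1
(5) want 1×MUL +2rd +1wr — RD_PORT → AL1|MU2|ME0|BR0|rd1|wr1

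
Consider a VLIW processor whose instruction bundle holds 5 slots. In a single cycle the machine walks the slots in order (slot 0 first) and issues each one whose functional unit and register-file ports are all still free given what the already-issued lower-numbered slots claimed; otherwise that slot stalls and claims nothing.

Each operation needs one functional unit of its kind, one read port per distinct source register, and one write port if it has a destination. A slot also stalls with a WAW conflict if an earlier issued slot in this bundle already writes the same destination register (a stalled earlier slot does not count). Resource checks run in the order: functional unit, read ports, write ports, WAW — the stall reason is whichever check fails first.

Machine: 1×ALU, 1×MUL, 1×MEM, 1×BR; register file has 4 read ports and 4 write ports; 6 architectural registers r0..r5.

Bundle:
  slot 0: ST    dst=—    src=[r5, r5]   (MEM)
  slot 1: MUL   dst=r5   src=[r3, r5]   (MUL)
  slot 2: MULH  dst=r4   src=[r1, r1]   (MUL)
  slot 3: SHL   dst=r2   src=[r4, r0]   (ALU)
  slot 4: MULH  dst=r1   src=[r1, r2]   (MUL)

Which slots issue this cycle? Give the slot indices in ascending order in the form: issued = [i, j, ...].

slot 0 (MEM): ISSUE — free A1,Mu1,Ld0,B1 rp3 wp4
slot 1 (MUL): ISSUE — free A1,Mu0,Ld0,B1 rp1 wp3
slot 2 (MUL): stall FU — free A1,Mu0,Ld0,B1 rp1 wp3
slot 3 (ALU): stall RD_PORT — free A1,Mu0,Ld0,B1 rp1 wp3
slot 4 (MUL): stall FU — free A1,Mu0,Ld0,B1 rp1 wp3

issued = [0, 1]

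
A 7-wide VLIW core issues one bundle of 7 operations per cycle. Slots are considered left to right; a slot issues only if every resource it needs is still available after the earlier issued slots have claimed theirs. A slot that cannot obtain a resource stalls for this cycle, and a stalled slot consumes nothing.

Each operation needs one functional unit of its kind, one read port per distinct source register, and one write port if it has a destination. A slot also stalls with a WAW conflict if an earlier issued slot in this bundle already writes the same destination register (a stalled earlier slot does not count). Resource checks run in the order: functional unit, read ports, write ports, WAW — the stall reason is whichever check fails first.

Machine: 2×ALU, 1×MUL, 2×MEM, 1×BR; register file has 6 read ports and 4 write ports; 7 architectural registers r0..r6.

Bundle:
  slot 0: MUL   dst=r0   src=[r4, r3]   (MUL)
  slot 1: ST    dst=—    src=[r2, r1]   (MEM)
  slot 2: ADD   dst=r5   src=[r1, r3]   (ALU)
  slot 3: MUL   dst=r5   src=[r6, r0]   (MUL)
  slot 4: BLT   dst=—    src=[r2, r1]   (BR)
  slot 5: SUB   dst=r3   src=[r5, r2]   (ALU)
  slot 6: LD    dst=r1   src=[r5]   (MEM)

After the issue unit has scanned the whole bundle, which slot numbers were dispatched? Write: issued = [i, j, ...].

#0 MUL src=r4,r3 dispatched  <A:2 Mu:0 Ld:2 B:1 rd:4 wr:3>
#1 MEM src=r2,r1 dispatched  <A:2 Mu:0 Ld:1 B:1 rd:2 wr:3>
#2 ALU src=r1,r3 dispatched  <A:1 Mu:0 Ld:1 B:1 rd:0 wr:2>
#3 MUL src=r6,r0 held:FU  <A:1 Mu:0 Ld:1 B:1 rd:0 wr:2>
#4 BR src=r2,r1 held:RD_PORT  <A:1 Mu:0 Ld:1 B:1 rd:0 wr:2>
#5 ALU src=r5,r2 held:RD_PORT  <A:1 Mu:0 Ld:1 B:1 rd:0 wr:2>
#6 MEM src=r5 held:RD_PORT  <A:1 Mu:0 Ld:1 B:1 rd:0 wr:2>

issued = [0, 1, 2]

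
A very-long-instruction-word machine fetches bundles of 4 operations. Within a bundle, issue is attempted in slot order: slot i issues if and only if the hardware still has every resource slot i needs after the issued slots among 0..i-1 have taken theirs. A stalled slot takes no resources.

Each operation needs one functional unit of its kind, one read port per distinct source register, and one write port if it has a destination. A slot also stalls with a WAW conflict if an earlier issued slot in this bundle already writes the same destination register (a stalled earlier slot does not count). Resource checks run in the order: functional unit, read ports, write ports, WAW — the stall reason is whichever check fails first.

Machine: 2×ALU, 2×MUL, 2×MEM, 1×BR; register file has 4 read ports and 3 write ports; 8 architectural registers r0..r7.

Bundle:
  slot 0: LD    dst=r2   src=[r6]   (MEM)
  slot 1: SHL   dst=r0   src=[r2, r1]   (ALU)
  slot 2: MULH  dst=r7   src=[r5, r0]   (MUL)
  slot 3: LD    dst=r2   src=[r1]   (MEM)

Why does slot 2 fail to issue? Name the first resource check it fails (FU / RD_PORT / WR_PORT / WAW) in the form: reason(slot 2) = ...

[0] MEM needs rd=1 wr=1: ok; after: ALU=2 MUL=2 MEM=1 BR=1, R=3, W=2
[1] ALU needs rd=2 wr=1: ok; after: ALU=1 MUL=2 MEM=1 BR=1, R=1, W=1
[2] MUL needs rd=2 wr=1: RD_PORT; after: ALU=1 MUL=2 MEM=1 BR=1, R=1, W=1
[3] MEM needs rd=1 wr=1: WAW; after: ALU=1 MUL=2 MEM=1 BR=1, R=1, W=1

reason(slot 2) = RD_PORT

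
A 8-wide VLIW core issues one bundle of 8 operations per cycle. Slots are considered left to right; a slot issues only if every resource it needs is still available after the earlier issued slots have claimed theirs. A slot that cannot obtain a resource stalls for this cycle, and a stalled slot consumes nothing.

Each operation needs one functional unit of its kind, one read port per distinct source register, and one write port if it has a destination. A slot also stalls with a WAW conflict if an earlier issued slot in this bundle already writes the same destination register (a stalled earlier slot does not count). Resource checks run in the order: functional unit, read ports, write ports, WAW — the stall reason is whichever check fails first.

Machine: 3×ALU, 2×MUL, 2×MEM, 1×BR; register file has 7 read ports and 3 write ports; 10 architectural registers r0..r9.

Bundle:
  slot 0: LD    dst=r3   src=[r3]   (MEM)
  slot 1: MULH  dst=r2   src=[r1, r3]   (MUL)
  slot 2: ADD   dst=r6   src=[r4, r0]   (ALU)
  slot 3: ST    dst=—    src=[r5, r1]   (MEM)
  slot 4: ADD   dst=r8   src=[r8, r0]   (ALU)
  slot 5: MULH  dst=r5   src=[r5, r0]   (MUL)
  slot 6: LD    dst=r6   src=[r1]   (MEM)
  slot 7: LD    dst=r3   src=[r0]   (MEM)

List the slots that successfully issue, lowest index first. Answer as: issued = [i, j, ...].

issued = [0, 1, 2, 3]

(0) want 1×MEM +1rd +1wr — yes → AL3|MU2|ME1|BR1|rd6|wr2
(1) want 1×MUL +2rd +1wr — yes → AL3|MU1|ME1|BR1|rd4|wr1
(2) want 1×ALU +2rd +1wr — yes → AL2|MU1|ME1|BR1|rd2|wr0
(3) want 1×MEM +2rd +0wr — yes → AL2|MU1|ME0|BR1|rd0|wr0
(4) want 1×ALU +2rd +1wr — RD_PORT → AL2|MU1|ME0|BR1|rd0|wr0
(5) want 1×MUL +2rd +1wr — RD_PORT → AL2|MU1|ME0|BR1|rd0|wr0
(6) want 1×MEM +1rd +1wr — FU → AL2|MU1|ME0|BR1|rd0|wr0
(7) want 1×MEM +1rd +1wr — FU → AL2|MU1|ME0|BR1|rd0|wr0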